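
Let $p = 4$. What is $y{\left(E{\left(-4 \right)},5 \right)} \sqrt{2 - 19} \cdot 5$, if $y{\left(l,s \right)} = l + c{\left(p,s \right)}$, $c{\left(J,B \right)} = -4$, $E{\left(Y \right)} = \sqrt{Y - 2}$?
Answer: $5 i \sqrt{17} \left(-4 + i \sqrt{6}\right) \approx -50.497 - 82.462 i$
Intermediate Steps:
$E{\left(Y \right)} = \sqrt{-2 + Y}$
$y{\left(l,s \right)} = -4 + l$ ($y{\left(l,s \right)} = l - 4 = -4 + l$)
$y{\left(E{\left(-4 \right)},5 \right)} \sqrt{2 - 19} \cdot 5 = \left(-4 + \sqrt{-2 - 4}\right) \sqrt{2 - 19} \cdot 5 = \left(-4 + \sqrt{-6}\right) \sqrt{-17} \cdot 5 = \left(-4 + i \sqrt{6}\right) i \sqrt{17} \cdot 5 = i \sqrt{17} \left(-4 + i \sqrt{6}\right) 5 = 5 i \sqrt{17} \left(-4 + i \sqrt{6}\right)$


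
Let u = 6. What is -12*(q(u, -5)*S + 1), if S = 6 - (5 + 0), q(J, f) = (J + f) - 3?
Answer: 12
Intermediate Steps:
q(J, f) = -3 + J + f
S = 1 (S = 6 - 1*5 = 6 - 5 = 1)
-12*(q(u, -5)*S + 1) = -12*((-3 + 6 - 5)*1 + 1) = -12*(-2*1 + 1) = -12*(-2 + 1) = -12*(-1) = 12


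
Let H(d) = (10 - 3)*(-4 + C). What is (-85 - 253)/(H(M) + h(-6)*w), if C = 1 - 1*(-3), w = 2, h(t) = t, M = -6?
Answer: 169/6 ≈ 28.167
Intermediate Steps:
C = 4 (C = 1 + 3 = 4)
H(d) = 0 (H(d) = (10 - 3)*(-4 + 4) = 7*0 = 0)
(-85 - 253)/(H(M) + h(-6)*w) = (-85 - 253)/(0 - 6*2) = -338/(0 - 12) = -338/(-12) = -338*(-1/12) = 169/6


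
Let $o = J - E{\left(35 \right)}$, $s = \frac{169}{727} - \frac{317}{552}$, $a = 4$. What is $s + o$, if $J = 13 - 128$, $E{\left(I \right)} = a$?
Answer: $- \frac{47892347}{401304} \approx -119.34$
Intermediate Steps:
$E{\left(I \right)} = 4$
$s = - \frac{137171}{401304}$ ($s = 169 \cdot \frac{1}{727} - \frac{317}{552} = \frac{169}{727} - \frac{317}{552} = - \frac{137171}{401304} \approx -0.34181$)
$J = -115$ ($J = 13 - 128 = -115$)
$o = -119$ ($o = -115 - 4 = -119$)
$s + o = - \frac{137171}{401304} - 119 = - \frac{47892347}{401304}$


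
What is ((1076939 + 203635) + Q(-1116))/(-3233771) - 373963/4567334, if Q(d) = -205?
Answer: -7057183570719/14769712236514 ≈ -0.47781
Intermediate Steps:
((1076939 + 203635) + Q(-1116))/(-3233771) - 373963/4567334 = ((1076939 + 203635) - 205)/(-3233771) - 373963/4567334 = (1280574 - 205)*(-1/3233771) - 373963*1/4567334 = 1280369*(-1/3233771) - 373963/4567334 = -1280369/3233771 - 373963/4567334 = -7057183570719/14769712236514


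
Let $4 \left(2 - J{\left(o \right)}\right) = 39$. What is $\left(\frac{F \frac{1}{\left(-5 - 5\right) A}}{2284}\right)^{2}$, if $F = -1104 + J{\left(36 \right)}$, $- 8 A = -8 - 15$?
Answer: $\frac{19775809}{68990275600} \approx 0.00028665$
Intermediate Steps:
$J{\left(o \right)} = - \frac{31}{4}$ ($J{\left(o \right)} = 2 - \frac{39}{4} = - \frac{31}{4}$)
$A = \frac{23}{8}$ ($A = - \frac{-8 - 15}{8} = \left(- \frac{1}{8}\right) \left(-23\right) = \frac{23}{8} \approx 2.875$)
$F = - \frac{4447}{4}$ ($F = -1104 - \frac{31}{4} = - \frac{4447}{4} \approx -1111.8$)
$\left(\frac{F \frac{1}{\left(-5 - 5\right) A}}{2284}\right)^{2} = \left(\frac{\left(- \frac{4447}{4}\right) \frac{1}{\left(-5 - 5\right) \frac{23}{8}}}{2284}\right)^{2} = \left(- \frac{4447}{4 \left(\left(-10\right) \frac{23}{8}\right)} \frac{1}{2284}\right)^{2} = \left(- \frac{4447}{4 \left(- \frac{115}{4}\right)} \frac{1}{2284}\right)^{2} = \left(\left(- \frac{4447}{4}\right) \left(- \frac{4}{115}\right) \frac{1}{2284}\right)^{2} = \left(\frac{4447}{115} \cdot \frac{1}{2284}\right)^{2} = \left(\frac{4447}{262660}\right)^{2} = \frac{19775809}{68990275600}$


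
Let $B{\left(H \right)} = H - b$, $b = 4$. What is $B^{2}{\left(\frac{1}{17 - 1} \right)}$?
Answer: $\frac{3969}{256} \approx 15.504$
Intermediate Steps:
$B{\left(H \right)} = -4 + H$ ($B{\left(H \right)} = H - 4 = -4 + H$)
$B^{2}{\left(\frac{1}{17 - 1} \right)} = \left(-4 + \frac{1}{17 - 1}\right)^{2} = \left(-4 + \frac{1}{16}\right)^{2} = \left(- \frac{63}{16}\right)^{2} = \frac{3969}{256}$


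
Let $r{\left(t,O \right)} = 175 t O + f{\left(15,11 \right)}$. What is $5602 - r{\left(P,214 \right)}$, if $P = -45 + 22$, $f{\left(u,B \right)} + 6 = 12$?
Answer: $866946$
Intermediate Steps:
$f{\left(u,B \right)} = 6$ ($f{\left(u,B \right)} = -6 + 12 = 6$)
$P = -23$
$r{\left(t,O \right)} = 6 + 175 O t$ ($r{\left(t,O \right)} = 175 t O + 6 = 175 O t + 6 = 6 + 175 O t$)
$5602 - r{\left(P,214 \right)} = 5602 - \left(6 + 175 \cdot 214 \left(-23\right)\right) = 5602 - \left(6 - 861350\right) = 5602 - -861344 = 5602 + 861344 = 866946$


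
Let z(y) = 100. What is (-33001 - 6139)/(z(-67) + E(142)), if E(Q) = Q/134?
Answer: -2622380/6771 ≈ -387.30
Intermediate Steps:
E(Q) = Q/134 (E(Q) = Q*(1/134) = Q/134)
(-33001 - 6139)/(z(-67) + E(142)) = (-33001 - 6139)/(100 + (1/134)*142) = -39140/(100 + 71/67) = -39140/6771/67 = -39140*67/6771 = -2622380/6771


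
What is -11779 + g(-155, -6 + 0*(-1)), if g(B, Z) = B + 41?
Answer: -11893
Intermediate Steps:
g(B, Z) = 41 + B
-11779 + g(-155, -6 + 0*(-1)) = -11779 + (41 - 155) = -11779 - 114 = -11893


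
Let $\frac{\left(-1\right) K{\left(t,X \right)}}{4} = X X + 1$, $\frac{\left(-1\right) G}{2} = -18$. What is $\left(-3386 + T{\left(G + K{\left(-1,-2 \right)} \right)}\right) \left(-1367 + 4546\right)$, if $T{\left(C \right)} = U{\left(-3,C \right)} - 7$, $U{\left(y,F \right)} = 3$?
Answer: $-10776810$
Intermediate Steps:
$G = 36$ ($G = \left(-2\right) \left(-18\right) = 36$)
$K{\left(t,X \right)} = -4 - 4 X^{2}$ ($K{\left(t,X \right)} = - 4 \left(X X + 1\right) = - 4 \left(X^{2} + 1\right) = - 4 \left(1 + X^{2}\right) = -4 - 4 X^{2}$)
$T{\left(C \right)} = -4$ ($T{\left(C \right)} = 3 - 7 = -4$)
$\left(-3386 + T{\left(G + K{\left(-1,-2 \right)} \right)}\right) \left(-1367 + 4546\right) = \left(-3386 - 4\right) \left(-1367 + 4546\right) = \left(-3390\right) 3179 = -10776810$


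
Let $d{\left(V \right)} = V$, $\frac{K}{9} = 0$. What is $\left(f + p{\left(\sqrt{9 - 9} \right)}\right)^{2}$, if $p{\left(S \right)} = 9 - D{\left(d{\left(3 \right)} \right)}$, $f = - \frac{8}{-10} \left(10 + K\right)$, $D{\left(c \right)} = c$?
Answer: $196$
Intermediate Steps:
$K = 0$ ($K = 9 \cdot 0 = 0$)
$f = 8$ ($f = - \frac{8}{-10} \left(10 + 0\right) = \left(-8\right) \left(- \frac{1}{10}\right) 10 = \frac{4}{5} \cdot 10 = 8$)
$p{\left(S \right)} = 6$ ($p{\left(S \right)} = 9 - 3 = 6$)
$\left(f + p{\left(\sqrt{9 - 9} \right)}\right)^{2} = \left(8 + 6\right)^{2} = 14^{2} = 196$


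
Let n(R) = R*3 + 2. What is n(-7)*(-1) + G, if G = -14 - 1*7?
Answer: -2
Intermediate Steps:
G = -21 (G = -14 - 7 = -21)
n(R) = 2 + 3*R (n(R) = 3*R + 2 = 2 + 3*R)
n(-7)*(-1) + G = (2 + 3*(-7))*(-1) - 21 = (2 - 21)*(-1) - 21 = -19*(-1) - 21 = 19 - 21 = -2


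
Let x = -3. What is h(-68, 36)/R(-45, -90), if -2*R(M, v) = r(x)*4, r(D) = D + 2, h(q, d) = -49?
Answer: -49/2 ≈ -24.500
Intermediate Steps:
r(D) = 2 + D
R(M, v) = 2 (R(M, v) = -(2 - 3)*4/2 = -(-1)*4/2 = -1/2*(-4) = 2)
h(-68, 36)/R(-45, -90) = -49/2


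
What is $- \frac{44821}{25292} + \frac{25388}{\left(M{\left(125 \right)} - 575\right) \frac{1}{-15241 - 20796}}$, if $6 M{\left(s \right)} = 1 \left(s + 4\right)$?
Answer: $\frac{46279624079057}{27998244} \approx 1.6529 \cdot 10^{6}$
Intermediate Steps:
$M{\left(s \right)} = \frac{2}{3} + \frac{s}{6}$ ($M{\left(s \right)} = \frac{1 \left(s + 4\right)}{6} = \frac{1 \left(4 + s\right)}{6} = \frac{4 + s}{6} = \frac{2}{3} + \frac{s}{6}$)
$- \frac{44821}{25292} + \frac{25388}{\left(M{\left(125 \right)} - 575\right) \frac{1}{-15241 - 20796}} = - \frac{44821}{25292} + \frac{25388}{\left(\left(\frac{2}{3} + \frac{1}{6} \cdot 125\right) - 575\right) \frac{1}{-15241 - 20796}} = \left(-44821\right) \frac{1}{25292} + \frac{25388}{\left(\left(\frac{2}{3} + \frac{125}{6}\right) - 575\right) \frac{1}{-36037}} = - \frac{44821}{25292} + \frac{25388}{\left(\frac{43}{2} - 575\right) \left(- \frac{1}{36037}\right)} = - \frac{44821}{25292} + \frac{25388}{\left(- \frac{1107}{2}\right) \left(- \frac{1}{36037}\right)} = - \frac{44821}{25292} + \frac{25388}{\frac{1107}{72074}} = - \frac{44821}{25292} + 25388 \cdot \frac{72074}{1107} = - \frac{44821}{25292} + \frac{1829814712}{1107} = \frac{46279624079057}{27998244}$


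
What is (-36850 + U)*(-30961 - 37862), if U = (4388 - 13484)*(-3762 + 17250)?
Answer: 8446213067454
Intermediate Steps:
U = -122686848 (U = -9096*13488 = -122686848)
(-36850 + U)*(-30961 - 37862) = (-36850 - 122686848)*(-30961 - 37862) = -122723698*(-68823) = 8446213067454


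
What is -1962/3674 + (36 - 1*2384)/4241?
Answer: -8473697/7790717 ≈ -1.0877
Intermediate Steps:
-1962/3674 + (36 - 1*2384)/4241 = -1962*1/3674 + (36 - 2384)*(1/4241) = -981/1837 - 2348*1/4241 = -981/1837 - 2348/4241 = -8473697/7790717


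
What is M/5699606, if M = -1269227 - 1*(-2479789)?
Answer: 605281/2849803 ≈ 0.21239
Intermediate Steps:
M = 1210562 (M = -1269227 + 2479789 = 1210562)
M/5699606 = 1210562/5699606 = 1210562*(1/5699606) = 605281/2849803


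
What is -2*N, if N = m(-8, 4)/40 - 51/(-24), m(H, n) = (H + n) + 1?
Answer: -41/10 ≈ -4.1000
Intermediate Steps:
m(H, n) = 1 + H + n
N = 41/20 (N = (1 - 8 + 4)/40 - 51/(-24) = -3*1/40 - 51*(-1/24) = -3/40 + 17/8 = 41/20 ≈ 2.0500)
-2*N = -2*41/20 = -41/10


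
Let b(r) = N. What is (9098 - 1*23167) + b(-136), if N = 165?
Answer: -13904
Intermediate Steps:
b(r) = 165
(9098 - 1*23167) + b(-136) = (9098 - 1*23167) + 165 = (9098 - 23167) + 165 = -14069 + 165 = -13904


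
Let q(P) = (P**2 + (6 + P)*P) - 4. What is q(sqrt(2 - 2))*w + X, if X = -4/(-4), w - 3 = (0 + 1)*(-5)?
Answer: 9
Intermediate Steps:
w = -2 (w = 3 + (0 + 1)*(-5) = 3 + 1*(-5) = 3 - 5 = -2)
X = 1 (X = -4*(-1/4) = 1)
q(P) = -4 + P**2 + P*(6 + P) (q(P) = (P**2 + P*(6 + P)) - 4 = -4 + P**2 + P*(6 + P))
q(sqrt(2 - 2))*w + X = (-4 + 2*(sqrt(2 - 2))**2 + 6*sqrt(2 - 2))*(-2) + 1 = (-4 + 2*(sqrt(0))**2 + 6*sqrt(0))*(-2) + 1 = (-4 + 2*0**2 + 6*0)*(-2) + 1 = (-4 + 2*0 + 0)*(-2) + 1 = (-4 + 0 + 0)*(-2) + 1 = -4*(-2) + 1 = 8 + 1 = 9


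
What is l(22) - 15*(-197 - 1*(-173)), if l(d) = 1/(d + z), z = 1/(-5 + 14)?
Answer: 71649/199 ≈ 360.05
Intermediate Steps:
z = ⅑ (z = 1/9 = ⅑ ≈ 0.11111)
l(d) = 1/(⅑ + d) (l(d) = 1/(d + ⅑) = 1/(⅑ + d))
l(22) - 15*(-197 - 1*(-173)) = 9/(1 + 9*22) - 15*(-197 - 1*(-173)) = 9/(1 + 198) - 15*(-197 + 173) = 9/199 - 15*(-24) = 9*(1/199) + 360 = 9/199 + 360 = 71649/199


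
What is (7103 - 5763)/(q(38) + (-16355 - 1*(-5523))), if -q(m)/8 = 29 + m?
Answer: -335/2842 ≈ -0.11787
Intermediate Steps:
q(m) = -232 - 8*m (q(m) = -8*(29 + m) = -232 - 8*m)
(7103 - 5763)/(q(38) + (-16355 - 1*(-5523))) = (7103 - 5763)/((-232 - 8*38) + (-16355 - 1*(-5523))) = 1340/((-232 - 304) + (-16355 + 5523)) = 1340/(-536 - 10832) = 1340/(-11368) = 1340*(-1/11368) = -335/2842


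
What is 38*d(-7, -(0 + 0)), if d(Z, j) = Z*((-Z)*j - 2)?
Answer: 532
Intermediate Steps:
d(Z, j) = Z*(-2 - Z*j) (d(Z, j) = Z*(-Z*j - 2) = Z*(-2 - Z*j))
38*d(-7, -(0 + 0)) = 38*(-1*(-7)*(2 - (-7)*(0 + 0))) = 38*(-1*(-7)*(2 - (-7)*0)) = 38*(-1*(-7)*(2 - 7*0)) = 38*(-1*(-7)*(2 + 0)) = 38*(-1*(-7)*2) = 38*14 = 532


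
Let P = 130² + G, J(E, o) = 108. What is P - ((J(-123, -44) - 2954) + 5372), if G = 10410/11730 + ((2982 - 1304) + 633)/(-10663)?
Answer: 59931351602/4169233 ≈ 14375.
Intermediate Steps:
G = 2796460/4169233 (G = 10410*(1/11730) + (1678 + 633)*(-1/10663) = 347/391 + 2311*(-1/10663) = 347/391 - 2311/10663 = 2796460/4169233 ≈ 0.67074)
P = 70462834160/4169233 (P = 130² + 2796460/4169233 = 16900 + 2796460/4169233 = 70462834160/4169233 ≈ 16901.)
P - ((J(-123, -44) - 2954) + 5372) = 70462834160/4169233 - ((108 - 2954) + 5372) = 70462834160/4169233 - (-2846 + 5372) = 70462834160/4169233 - 1*2526 = 70462834160/4169233 - 2526 = 59931351602/4169233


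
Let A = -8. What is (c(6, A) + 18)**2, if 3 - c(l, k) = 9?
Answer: 144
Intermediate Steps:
c(l, k) = -6 (c(l, k) = 3 - 1*9 = 3 - 9 = -6)
(c(6, A) + 18)**2 = (-6 + 18)**2 = 12**2 = 144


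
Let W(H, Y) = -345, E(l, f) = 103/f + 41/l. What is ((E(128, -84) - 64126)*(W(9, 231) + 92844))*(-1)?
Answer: 5314780501459/896 ≈ 5.9317e+9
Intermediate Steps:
E(l, f) = 41/l + 103/f
((E(128, -84) - 64126)*(W(9, 231) + 92844))*(-1) = (((41/128 + 103/(-84)) - 64126)*(-345 + 92844))*(-1) = (((41*(1/128) + 103*(-1/84)) - 64126)*92499)*(-1) = (((41/128 - 103/84) - 64126)*92499)*(-1) = ((-2435/2688 - 64126)*92499)*(-1) = -172373123/2688*92499*(-1) = -5314780501459/896*(-1) = 5314780501459/896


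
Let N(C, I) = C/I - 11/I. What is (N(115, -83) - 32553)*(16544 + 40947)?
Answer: -155340854473/83 ≈ -1.8716e+9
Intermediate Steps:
N(C, I) = -11/I + C/I
(N(115, -83) - 32553)*(16544 + 40947) = ((-11 + 115)/(-83) - 32553)*(16544 + 40947) = (-1/83*104 - 32553)*57491 = (-104/83 - 32553)*57491 = -2702003/83*57491 = -155340854473/83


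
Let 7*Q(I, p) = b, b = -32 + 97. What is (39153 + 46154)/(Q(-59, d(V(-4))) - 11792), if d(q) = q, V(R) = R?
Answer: -597149/82479 ≈ -7.2400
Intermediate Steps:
b = 65
Q(I, p) = 65/7 (Q(I, p) = (⅐)*65 = 65/7)
(39153 + 46154)/(Q(-59, d(V(-4))) - 11792) = (39153 + 46154)/(65/7 - 11792) = 85307/(-82479/7) = 85307*(-7/82479) = -597149/82479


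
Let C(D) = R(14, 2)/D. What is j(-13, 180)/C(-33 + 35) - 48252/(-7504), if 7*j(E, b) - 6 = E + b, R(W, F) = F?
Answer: 58427/1876 ≈ 31.144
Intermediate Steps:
j(E, b) = 6/7 + E/7 + b/7 (j(E, b) = 6/7 + (E + b)/7 = 6/7 + (E/7 + b/7) = 6/7 + E/7 + b/7)
C(D) = 2/D
j(-13, 180)/C(-33 + 35) - 48252/(-7504) = (6/7 + (1/7)*(-13) + (1/7)*180)/((2/(-33 + 35))) - 48252/(-7504) = (6/7 - 13/7 + 180/7)/((2/2)) - 48252*(-1/7504) = 173/(7*((2*(1/2)))) + 12063/1876 = (173/7)/1 + 12063/1876 = (173/7)*1 + 12063/1876 = 173/7 + 12063/1876 = 58427/1876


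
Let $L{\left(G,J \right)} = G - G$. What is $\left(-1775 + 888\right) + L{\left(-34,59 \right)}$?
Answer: $-887$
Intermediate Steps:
$L{\left(G,J \right)} = 0$
$\left(-1775 + 888\right) + L{\left(-34,59 \right)} = \left(-1775 + 888\right) + 0 = -887 + 0 = -887$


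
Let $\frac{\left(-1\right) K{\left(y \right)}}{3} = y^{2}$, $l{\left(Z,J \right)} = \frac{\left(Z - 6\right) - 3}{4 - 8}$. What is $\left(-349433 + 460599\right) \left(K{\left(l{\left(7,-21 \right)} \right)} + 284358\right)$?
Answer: $\frac{63221716107}{2} \approx 3.1611 \cdot 10^{10}$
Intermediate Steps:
$l{\left(Z,J \right)} = \frac{9}{4} - \frac{Z}{4}$ ($l{\left(Z,J \right)} = \frac{\left(Z - 6\right) - 3}{-4} = \left(\left(-6 + Z\right) - 3\right) \left(- \frac{1}{4}\right) = \left(-9 + Z\right) \left(- \frac{1}{4}\right) = \frac{9}{4} - \frac{Z}{4}$)
$K{\left(y \right)} = - 3 y^{2}$
$\left(-349433 + 460599\right) \left(K{\left(l{\left(7,-21 \right)} \right)} + 284358\right) = \left(-349433 + 460599\right) \left(- 3 \left(\frac{9}{4} - \frac{7}{4}\right)^{2} + 284358\right) = 111166 \left(- 3 \left(\frac{9}{4} - \frac{7}{4}\right)^{2} + 284358\right) = 111166 \left(- \frac{3}{4} + 284358\right) = 111166 \cdot \frac{1137429}{4} = \frac{63221716107}{2}$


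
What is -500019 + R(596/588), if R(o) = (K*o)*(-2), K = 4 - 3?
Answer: -73503091/147 ≈ -5.0002e+5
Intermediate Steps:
K = 1
R(o) = -2*o (R(o) = (1*o)*(-2) = o*(-2) = -2*o)
-500019 + R(596/588) = -500019 - 1192/588 = -500019 - 2*149/147 = -500019 - 298/147 = -73503091/147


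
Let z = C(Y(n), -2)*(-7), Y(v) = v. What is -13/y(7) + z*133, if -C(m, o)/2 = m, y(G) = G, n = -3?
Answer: -39115/7 ≈ -5587.9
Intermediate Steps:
C(m, o) = -2*m
z = -42 (z = -2*(-3)*(-7) = 6*(-7) = -42)
-13/y(7) + z*133 = -13/7 - 42*133 = -13*1/7 - 5586 = -13/7 - 5586 = -39115/7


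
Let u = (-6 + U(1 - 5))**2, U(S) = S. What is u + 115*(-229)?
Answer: -26235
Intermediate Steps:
u = 100 (u = (-6 + (1 - 5))**2 = (-6 - 4)**2 = (-10)**2 = 100)
u + 115*(-229) = 100 + 115*(-229) = 100 - 26335 = -26235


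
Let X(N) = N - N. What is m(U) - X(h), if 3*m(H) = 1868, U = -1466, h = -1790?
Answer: 1868/3 ≈ 622.67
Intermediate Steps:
X(N) = 0
m(H) = 1868/3 (m(H) = (⅓)*1868 = 1868/3)
m(U) - X(h) = 1868/3 - 1*0 = 1868/3 + 0 = 1868/3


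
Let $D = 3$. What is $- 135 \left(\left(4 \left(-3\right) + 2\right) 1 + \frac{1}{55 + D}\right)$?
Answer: $\frac{78165}{58} \approx 1347.7$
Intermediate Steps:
$- 135 \left(\left(4 \left(-3\right) + 2\right) 1 + \frac{1}{55 + D}\right) = - 135 \left(\left(4 \left(-3\right) + 2\right) 1 + \frac{1}{55 + 3}\right) = - 135 \left(\left(-12 + 2\right) 1 + \frac{1}{58}\right) = - 135 \left(\left(-10\right) 1 + \frac{1}{58}\right) = - 135 \left(-10 + \frac{1}{58}\right) = \left(-135\right) \left(- \frac{579}{58}\right) = \frac{78165}{58}$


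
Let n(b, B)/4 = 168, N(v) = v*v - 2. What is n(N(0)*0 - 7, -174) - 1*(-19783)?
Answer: 20455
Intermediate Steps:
N(v) = -2 + v² (N(v) = v² - 2 = -2 + v²)
n(b, B) = 672 (n(b, B) = 4*168 = 672)
n(N(0)*0 - 7, -174) - 1*(-19783) = 672 - 1*(-19783) = 672 + 19783 = 20455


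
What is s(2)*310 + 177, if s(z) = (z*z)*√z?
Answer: 177 + 1240*√2 ≈ 1930.6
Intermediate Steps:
s(z) = z^(5/2) (s(z) = z²*√z = z^(5/2))
s(2)*310 + 177 = 2^(5/2)*310 + 177 = (4*√2)*310 + 177 = 1240*√2 + 177 = 177 + 1240*√2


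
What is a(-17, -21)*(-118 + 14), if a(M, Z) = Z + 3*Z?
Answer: 8736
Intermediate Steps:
a(M, Z) = 4*Z
a(-17, -21)*(-118 + 14) = (4*(-21))*(-118 + 14) = -84*(-104) = 8736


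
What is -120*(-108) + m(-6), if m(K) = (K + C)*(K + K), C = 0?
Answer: 13032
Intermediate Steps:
m(K) = 2*K**2 (m(K) = (K + 0)*(K + K) = K*(2*K) = 2*K**2)
-120*(-108) + m(-6) = -120*(-108) + 2*(-6)**2 = 12960 + 2*36 = 12960 + 72 = 13032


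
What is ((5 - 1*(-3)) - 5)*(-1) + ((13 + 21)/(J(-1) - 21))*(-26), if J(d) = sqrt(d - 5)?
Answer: 5741/149 + 884*I*sqrt(6)/447 ≈ 38.53 + 4.8442*I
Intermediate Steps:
J(d) = sqrt(-5 + d)
((5 - 1*(-3)) - 5)*(-1) + ((13 + 21)/(J(-1) - 21))*(-26) = ((5 - 1*(-3)) - 5)*(-1) + ((13 + 21)/(sqrt(-5 - 1) - 21))*(-26) = ((5 + 3) - 5)*(-1) + (34/(sqrt(-6) - 21))*(-26) = (8 - 5)*(-1) + (34/(I*sqrt(6) - 21))*(-26) = 3*(-1) + (34/(-21 + I*sqrt(6)))*(-26) = -3 - 884/(-21 + I*sqrt(6))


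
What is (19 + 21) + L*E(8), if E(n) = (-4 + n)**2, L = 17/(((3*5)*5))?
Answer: 3272/75 ≈ 43.627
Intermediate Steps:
L = 17/75 (L = 17/((15*5)) = 17/75 ≈ 0.22667)
(19 + 21) + L*E(8) = (19 + 21) + 17*(-4 + 8)**2/75 = 40 + (17/75)*4**2 = 40 + (17/75)*16 = 40 + 272/75 = 3272/75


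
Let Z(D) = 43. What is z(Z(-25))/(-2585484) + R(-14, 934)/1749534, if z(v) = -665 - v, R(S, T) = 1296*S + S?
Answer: -211613650/20941630391 ≈ -0.010105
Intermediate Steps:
R(S, T) = 1297*S
z(Z(-25))/(-2585484) + R(-14, 934)/1749534 = (-665 - 1*43)/(-2585484) + (1297*(-14))/1749534 = (-665 - 43)*(-1/2585484) - 18158*1/1749534 = -708*(-1/2585484) - 9079/874767 = 59/215457 - 9079/874767 = -211613650/20941630391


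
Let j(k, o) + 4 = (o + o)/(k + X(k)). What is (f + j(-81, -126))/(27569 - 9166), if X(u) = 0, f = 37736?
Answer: 339616/165627 ≈ 2.0505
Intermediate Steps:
j(k, o) = -4 + 2*o/k (j(k, o) = -4 + (o + o)/(k + 0) = -4 + (2*o)/k = -4 + 2*o/k)
(f + j(-81, -126))/(27569 - 9166) = (37736 + (-4 + 2*(-126)/(-81)))/(27569 - 9166) = (37736 + (-4 + 2*(-126)*(-1/81)))/18403 = (37736 + (-4 + 28/9))*(1/18403) = (37736 - 8/9)*(1/18403) = (339616/9)*(1/18403) = 339616/165627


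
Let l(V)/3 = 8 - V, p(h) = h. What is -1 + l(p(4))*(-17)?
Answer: -205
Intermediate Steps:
l(V) = 24 - 3*V (l(V) = 3*(8 - V) = 24 - 3*V)
-1 + l(p(4))*(-17) = -1 + (24 - 3*4)*(-17) = -1 + (24 - 12)*(-17) = -1 + 12*(-17) = -1 - 204 = -205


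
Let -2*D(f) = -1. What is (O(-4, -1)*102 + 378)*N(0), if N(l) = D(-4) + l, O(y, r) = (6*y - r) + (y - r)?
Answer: -1137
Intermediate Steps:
D(f) = ½ (D(f) = -½*(-1) = ½)
O(y, r) = -2*r + 7*y (O(y, r) = (-r + 6*y) + (y - r) = -2*r + 7*y)
N(l) = ½ + l
(O(-4, -1)*102 + 378)*N(0) = ((-2*(-1) + 7*(-4))*102 + 378)*(½ + 0) = ((2 - 28)*102 + 378)*(½) = (-26*102 + 378)*(½) = (-2652 + 378)*(½) = -2274*½ = -1137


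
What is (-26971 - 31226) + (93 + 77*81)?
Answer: -51867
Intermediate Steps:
(-26971 - 31226) + (93 + 77*81) = -58197 + (93 + 6237) = -58197 + 6330 = -51867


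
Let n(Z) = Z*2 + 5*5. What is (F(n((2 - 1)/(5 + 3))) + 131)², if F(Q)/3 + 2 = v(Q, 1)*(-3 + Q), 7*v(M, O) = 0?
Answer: 15625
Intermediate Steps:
v(M, O) = 0 (v(M, O) = (⅐)*0 = 0)
n(Z) = 25 + 2*Z (n(Z) = 2*Z + 25 = 25 + 2*Z)
F(Q) = -6 (F(Q) = -6 + 3*(0*(-3 + Q)) = -6 + 3*0 = -6 + 0 = -6)
(F(n((2 - 1)/(5 + 3))) + 131)² = (-6 + 131)² = 125² = 15625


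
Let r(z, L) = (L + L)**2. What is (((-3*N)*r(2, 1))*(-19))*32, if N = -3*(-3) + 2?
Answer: 80256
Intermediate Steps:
r(z, L) = 4*L**2 (r(z, L) = (2*L)**2 = 4*L**2)
N = 11 (N = 9 + 2 = 11)
(((-3*N)*r(2, 1))*(-19))*32 = (((-3*11)*(4*1**2))*(-19))*32 = (-132*(-19))*32 = (-33*4*(-19))*32 = -132*(-19)*32 = 2508*32 = 80256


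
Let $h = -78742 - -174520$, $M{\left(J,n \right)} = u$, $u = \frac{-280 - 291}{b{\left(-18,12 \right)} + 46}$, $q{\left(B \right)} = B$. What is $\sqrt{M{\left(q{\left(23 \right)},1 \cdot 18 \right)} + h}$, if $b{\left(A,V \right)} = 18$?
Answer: $\frac{\sqrt{6129221}}{8} \approx 309.47$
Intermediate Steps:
$u = - \frac{571}{64}$ ($u = \frac{-280 - 291}{18 + 46} = - \frac{571}{64} \approx -8.9219$)
$M{\left(J,n \right)} = - \frac{571}{64}$
$h = 95778$ ($h = -78742 + 174520 = 95778$)
$\sqrt{M{\left(q{\left(23 \right)},1 \cdot 18 \right)} + h} = \sqrt{- \frac{571}{64} + 95778} = \sqrt{\frac{6129221}{64}} = \frac{\sqrt{6129221}}{8}$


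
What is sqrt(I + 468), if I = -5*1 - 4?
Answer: 3*sqrt(51) ≈ 21.424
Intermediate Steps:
I = -9 (I = -5 - 4 = -9)
sqrt(I + 468) = sqrt(-9 + 468) = sqrt(459) = 3*sqrt(51)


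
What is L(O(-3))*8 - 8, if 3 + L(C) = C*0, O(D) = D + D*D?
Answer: -32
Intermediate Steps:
O(D) = D + D**2
L(C) = -3 (L(C) = -3 + C*0 = -3 + 0 = -3)
L(O(-3))*8 - 8 = -3*8 - 8 = -24 - 8 = -32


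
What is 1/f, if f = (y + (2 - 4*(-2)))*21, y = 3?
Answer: 1/273 ≈ 0.0036630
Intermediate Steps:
f = 273 (f = (3 + (2 - 4*(-2)))*21 = (3 + (2 + 8))*21 = (3 + 10)*21 = 13*21 = 273)
1/f = 1/273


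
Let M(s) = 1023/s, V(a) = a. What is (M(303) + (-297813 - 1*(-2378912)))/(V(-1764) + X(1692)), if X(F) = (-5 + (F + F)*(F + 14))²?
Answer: 210191340/3366195878265737 ≈ 6.2442e-8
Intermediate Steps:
X(F) = (-5 + 2*F*(14 + F))² (X(F) = (-5 + (2*F)*(14 + F))² = (-5 + 2*F*(14 + F))²)
(M(303) + (-297813 - 1*(-2378912)))/(V(-1764) + X(1692)) = (1023/303 + (-297813 - 1*(-2378912)))/(-1764 + (-5 + 2*1692² + 28*1692)²) = (1023*(1/303) + (-297813 + 2378912))/(-1764 + (-5 + 2*2862864 + 47376)²) = (341/101 + 2081099)/(-1764 + (-5 + 5725728 + 47376)²) = 210191340/(101*(-1764 + 5773099²)) = 210191340/(101*(-1764 + 33328672063801)) = (210191340/101)/33328672062037 = (210191340/101)*(1/33328672062037) = 210191340/3366195878265737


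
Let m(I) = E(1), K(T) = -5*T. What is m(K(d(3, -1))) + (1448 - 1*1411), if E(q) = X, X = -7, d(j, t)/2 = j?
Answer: 30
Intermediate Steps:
d(j, t) = 2*j
E(q) = -7
m(I) = -7
m(K(d(3, -1))) + (1448 - 1*1411) = -7 + (1448 - 1*1411) = -7 + (1448 - 1411) = -7 + 37 = 30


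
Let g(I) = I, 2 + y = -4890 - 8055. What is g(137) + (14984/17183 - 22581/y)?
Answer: 31060164408/222468301 ≈ 139.62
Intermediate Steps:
y = -12947 (y = -2 + (-4890 - 8055) = -2 - 12945 = -12947)
g(137) + (14984/17183 - 22581/y) = 137 + (14984/17183 - 22581/(-12947)) = 137 + (14984*(1/17183) - 22581*(-1/12947)) = 137 + (14984/17183 + 22581/12947) = 137 + 582007171/222468301 = 31060164408/222468301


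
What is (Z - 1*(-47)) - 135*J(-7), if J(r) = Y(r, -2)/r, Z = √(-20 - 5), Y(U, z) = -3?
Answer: -76/7 + 5*I ≈ -10.857 + 5.0*I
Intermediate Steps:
Z = 5*I (Z = √(-25) = 5*I ≈ 5.0*I)
J(r) = -3/r
(Z - 1*(-47)) - 135*J(-7) = (5*I - 1*(-47)) - (-405)/(-7) = (5*I + 47) - (-405)*(-1)/7 = (47 + 5*I) - 135*3/7 = (47 + 5*I) - 405/7 = -76/7 + 5*I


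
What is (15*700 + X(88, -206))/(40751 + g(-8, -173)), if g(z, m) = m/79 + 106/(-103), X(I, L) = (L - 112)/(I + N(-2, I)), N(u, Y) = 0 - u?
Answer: 1281146239/4973470410 ≈ 0.25760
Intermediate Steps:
N(u, Y) = -u
X(I, L) = (-112 + L)/(2 + I) (X(I, L) = (L - 112)/(I - 1*(-2)) = (-112 + L)/(I + 2) = (-112 + L)/(2 + I))
g(z, m) = -106/103 + m/79 (g(z, m) = m*(1/79) + 106*(-1/103) = m/79 - 106/103 = -106/103 + m/79)
(15*700 + X(88, -206))/(40751 + g(-8, -173)) = (15*700 + (-112 - 206)/(2 + 88))/(40751 + (-106/103 + (1/79)*(-173))) = (10500 - 318/90)/(40751 + (-106/103 - 173/79)) = (10500 + (1/90)*(-318))/(40751 - 26193/8137) = (10500 - 53/15)/(331564694/8137) = (157447/15)*(8137/331564694) = 1281146239/4973470410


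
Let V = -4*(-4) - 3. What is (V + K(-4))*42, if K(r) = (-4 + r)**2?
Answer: 3234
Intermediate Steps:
V = 13 (V = 16 - 3 = 13)
(V + K(-4))*42 = (13 + (-4 - 4)**2)*42 = (13 + (-8)**2)*42 = (13 + 64)*42 = 77*42 = 3234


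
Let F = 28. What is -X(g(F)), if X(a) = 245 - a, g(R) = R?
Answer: -217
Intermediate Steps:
-X(g(F)) = -(245 - 1*28) = -(245 - 28) = -1*217 = -217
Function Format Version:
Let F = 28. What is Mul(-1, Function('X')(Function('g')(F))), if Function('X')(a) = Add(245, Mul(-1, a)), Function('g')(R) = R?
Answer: -217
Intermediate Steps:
Mul(-1, Function('X')(Function('g')(F))) = Mul(-1, Add(245, Mul(-1, 28))) = Mul(-1, Add(245, -28)) = Mul(-1, 217) = -217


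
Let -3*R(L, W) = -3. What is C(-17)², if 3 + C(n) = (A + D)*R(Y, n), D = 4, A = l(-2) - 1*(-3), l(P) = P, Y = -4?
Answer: 4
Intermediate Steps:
R(L, W) = 1 (R(L, W) = -⅓*(-3) = 1)
A = 1 (A = -2 - 1*(-3) = -2 + 3 = 1)
C(n) = 2 (C(n) = -3 + (1 + 4)*1 = -3 + 5*1 = -3 + 5 = 2)
C(-17)² = 2² = 4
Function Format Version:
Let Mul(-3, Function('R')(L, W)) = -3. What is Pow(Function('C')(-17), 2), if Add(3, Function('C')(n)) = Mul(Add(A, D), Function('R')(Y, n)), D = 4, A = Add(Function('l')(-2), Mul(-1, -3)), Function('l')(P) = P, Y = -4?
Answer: 4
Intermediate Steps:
Function('R')(L, W) = 1 (Function('R')(L, W) = Mul(Rational(-1, 3), -3) = 1)
A = 1 (A = Add(-2, Mul(-1, -3)) = Add(-2, 3) = 1)
Function('C')(n) = 2 (Function('C')(n) = Add(-3, Mul(Add(1, 4), 1)) = Add(-3, Mul(5, 1)) = Add(-3, 5) = 2)
Pow(Function('C')(-17), 2) = Pow(2, 2) = 4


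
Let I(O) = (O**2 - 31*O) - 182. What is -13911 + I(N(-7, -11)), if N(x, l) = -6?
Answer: -13871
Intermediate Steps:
I(O) = -182 + O**2 - 31*O
-13911 + I(N(-7, -11)) = -13911 + (-182 + (-6)**2 - 31*(-6)) = -13911 + (-182 + 36 + 186) = -13911 + 40 = -13871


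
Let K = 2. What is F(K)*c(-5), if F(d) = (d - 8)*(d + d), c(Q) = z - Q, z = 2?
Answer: -168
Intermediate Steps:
c(Q) = 2 - Q
F(d) = 2*d*(-8 + d) (F(d) = (-8 + d)*(2*d) = 2*d*(-8 + d))
F(K)*c(-5) = (2*2*(-8 + 2))*(2 - 1*(-5)) = (2*2*(-6))*(2 + 5) = -24*7 = -168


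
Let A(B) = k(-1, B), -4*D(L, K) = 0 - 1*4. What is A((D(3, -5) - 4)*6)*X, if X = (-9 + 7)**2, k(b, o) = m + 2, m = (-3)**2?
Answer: 44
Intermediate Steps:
m = 9
D(L, K) = 1 (D(L, K) = -(0 - 1*4)/4 = -(0 - 4)/4 = -1/4*(-4) = 1)
k(b, o) = 11 (k(b, o) = 9 + 2 = 11)
A(B) = 11
X = 4 (X = (-2)**2 = 4)
A((D(3, -5) - 4)*6)*X = 11*4 = 44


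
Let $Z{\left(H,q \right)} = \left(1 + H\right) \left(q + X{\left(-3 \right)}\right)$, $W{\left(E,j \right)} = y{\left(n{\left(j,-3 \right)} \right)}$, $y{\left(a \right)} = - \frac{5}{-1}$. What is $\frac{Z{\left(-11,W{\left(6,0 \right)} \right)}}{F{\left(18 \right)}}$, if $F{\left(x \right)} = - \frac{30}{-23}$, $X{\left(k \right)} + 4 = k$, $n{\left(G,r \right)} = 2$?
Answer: $\frac{46}{3} \approx 15.333$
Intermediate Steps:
$y{\left(a \right)} = 5$ ($y{\left(a \right)} = \left(-5\right) \left(-1\right) = 5$)
$W{\left(E,j \right)} = 5$
$X{\left(k \right)} = -4 + k$
$Z{\left(H,q \right)} = \left(1 + H\right) \left(-7 + q\right)$ ($Z{\left(H,q \right)} = \left(1 + H\right) \left(q - 7\right) = \left(1 + H\right) \left(-7 + q\right)$)
$F{\left(x \right)} = \frac{30}{23}$ ($F{\left(x \right)} = \left(-30\right) \left(- \frac{1}{23}\right) = \frac{30}{23}$)
$\frac{Z{\left(-11,W{\left(6,0 \right)} \right)}}{F{\left(18 \right)}} = \frac{-7 + 5 - -77 - 55}{\frac{30}{23}} = \left(-7 + 5 + 77 - 55\right) \frac{23}{30} = 20 \cdot \frac{23}{30} = \frac{46}{3}$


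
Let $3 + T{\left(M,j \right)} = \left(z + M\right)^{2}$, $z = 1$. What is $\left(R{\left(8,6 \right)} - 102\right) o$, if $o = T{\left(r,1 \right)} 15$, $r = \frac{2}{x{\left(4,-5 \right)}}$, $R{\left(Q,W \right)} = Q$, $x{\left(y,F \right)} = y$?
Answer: $\frac{2115}{2} \approx 1057.5$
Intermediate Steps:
$r = \frac{1}{2}$ ($r = \frac{2}{4} = 2 \cdot \frac{1}{4} = \frac{1}{2} \approx 0.5$)
$T{\left(M,j \right)} = -3 + \left(1 + M\right)^{2}$
$o = - \frac{45}{4}$ ($o = \left(-3 + \left(1 + \frac{1}{2}\right)^{2}\right) 15 = \left(-3 + \left(\frac{3}{2}\right)^{2}\right) 15 = \left(-3 + \frac{9}{4}\right) 15 = \left(- \frac{3}{4}\right) 15 = - \frac{45}{4} \approx -11.25$)
$\left(R{\left(8,6 \right)} - 102\right) o = \left(8 - 102\right) \left(- \frac{45}{4}\right) = \left(-94\right) \left(- \frac{45}{4}\right) = \frac{2115}{2}$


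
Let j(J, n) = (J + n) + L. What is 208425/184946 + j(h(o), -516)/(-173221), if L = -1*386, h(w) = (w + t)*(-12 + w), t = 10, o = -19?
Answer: 36218808283/32036531066 ≈ 1.1305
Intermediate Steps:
h(w) = (-12 + w)*(10 + w) (h(w) = (w + 10)*(-12 + w) = (10 + w)*(-12 + w) = (-12 + w)*(10 + w))
L = -386
j(J, n) = -386 + J + n (j(J, n) = (J + n) - 386 = -386 + J + n)
208425/184946 + j(h(o), -516)/(-173221) = 208425/184946 + (-386 + (-120 + (-19)² - 2*(-19)) - 516)/(-173221) = 208425*(1/184946) + (-386 + (-120 + 361 + 38) - 516)*(-1/173221) = 208425/184946 + (-386 + 279 - 516)*(-1/173221) = 208425/184946 - 623*(-1/173221) = 208425/184946 + 623/173221 = 36218808283/32036531066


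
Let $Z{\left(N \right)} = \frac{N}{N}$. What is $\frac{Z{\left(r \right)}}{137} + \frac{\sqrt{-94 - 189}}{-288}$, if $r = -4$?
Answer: $\frac{1}{137} - \frac{i \sqrt{283}}{288} \approx 0.0072993 - 0.058412 i$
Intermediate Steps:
$Z{\left(N \right)} = 1$
$\frac{Z{\left(r \right)}}{137} + \frac{\sqrt{-94 - 189}}{-288} = 1 \cdot \frac{1}{137} + \frac{\sqrt{-94 - 189}}{-288} = 1 \cdot \frac{1}{137} + \sqrt{-94 - 189} \left(- \frac{1}{288}\right) = \frac{1}{137} + \sqrt{-283} \left(- \frac{1}{288}\right) = \frac{1}{137} + i \sqrt{283} \left(- \frac{1}{288}\right) = \frac{1}{137} - \frac{i \sqrt{283}}{288}$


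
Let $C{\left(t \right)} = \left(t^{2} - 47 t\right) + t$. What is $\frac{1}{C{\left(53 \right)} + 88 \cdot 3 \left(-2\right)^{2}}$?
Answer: $\frac{1}{1427} \approx 0.00070077$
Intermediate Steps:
$C{\left(t \right)} = t^{2} - 46 t$
$\frac{1}{C{\left(53 \right)} + 88 \cdot 3 \left(-2\right)^{2}} = \frac{1}{53 \left(-46 + 53\right) + 88 \cdot 3 \left(-2\right)^{2}} = \frac{1}{53 \cdot 7 + 88 \cdot 3 \cdot 4} = \frac{1}{371 + 88 \cdot 12} = \frac{1}{371 + 1056} = \frac{1}{1427}$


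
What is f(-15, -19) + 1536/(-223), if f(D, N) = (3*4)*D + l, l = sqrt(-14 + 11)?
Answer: -41676/223 + I*sqrt(3) ≈ -186.89 + 1.732*I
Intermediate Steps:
l = I*sqrt(3) (l = sqrt(-3) = I*sqrt(3) ≈ 1.732*I)
f(D, N) = 12*D + I*sqrt(3) (f(D, N) = (3*4)*D + I*sqrt(3) = 12*D + I*sqrt(3))
f(-15, -19) + 1536/(-223) = (12*(-15) + I*sqrt(3)) + 1536/(-223) = (-180 + I*sqrt(3)) - 1/223*1536 = (-180 + I*sqrt(3)) - 1536/223 = -41676/223 + I*sqrt(3)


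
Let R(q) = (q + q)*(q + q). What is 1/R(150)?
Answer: 1/90000 ≈ 1.1111e-5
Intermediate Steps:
R(q) = 4*q² (R(q) = (2*q)*(2*q) = 4*q²)
1/R(150) = 1/(4*150²) = 1/(4*22500) = 1/90000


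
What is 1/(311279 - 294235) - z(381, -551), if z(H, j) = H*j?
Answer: 3578063965/17044 ≈ 2.0993e+5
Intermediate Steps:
1/(311279 - 294235) - z(381, -551) = 1/(311279 - 294235) - 381*(-551) = 1/17044 - 1*(-209931) = 1/17044 + 209931 = 3578063965/17044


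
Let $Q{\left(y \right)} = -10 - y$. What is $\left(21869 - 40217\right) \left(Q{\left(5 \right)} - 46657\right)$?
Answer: $856337856$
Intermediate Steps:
$\left(21869 - 40217\right) \left(Q{\left(5 \right)} - 46657\right) = \left(21869 - 40217\right) \left(\left(-10 - 5\right) - 46657\right) = - 18348 \left(\left(-10 - 5\right) - 46657\right) = - 18348 \left(-15 - 46657\right) = \left(-18348\right) \left(-46672\right) = 856337856$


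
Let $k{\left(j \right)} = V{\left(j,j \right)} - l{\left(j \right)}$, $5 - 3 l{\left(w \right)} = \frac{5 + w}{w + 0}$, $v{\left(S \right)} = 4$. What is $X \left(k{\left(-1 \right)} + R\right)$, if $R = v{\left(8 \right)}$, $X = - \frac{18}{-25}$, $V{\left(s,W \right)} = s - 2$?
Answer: $- \frac{36}{25} \approx -1.44$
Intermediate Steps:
$V{\left(s,W \right)} = -2 + s$
$l{\left(w \right)} = \frac{5}{3} - \frac{5 + w}{3 w}$ ($l{\left(w \right)} = \frac{5}{3} - \frac{\left(5 + w\right) \frac{1}{w + 0}}{3} = \frac{5}{3} - \frac{\left(5 + w\right) \frac{1}{w}}{3} = \frac{5}{3} - \frac{\frac{1}{w} \left(5 + w\right)}{3} = \frac{5}{3} - \frac{5 + w}{3 w}$)
$X = \frac{18}{25}$ ($X = \left(-18\right) \left(- \frac{1}{25}\right) = \frac{18}{25} \approx 0.72$)
$R = 4$
$k{\left(j \right)} = -2 + j - \frac{-5 + 4 j}{3 j}$ ($k{\left(j \right)} = \left(-2 + j\right) - \frac{-5 + 4 j}{3 j} = -2 + j - \frac{-5 + 4 j}{3 j}$)
$X \left(k{\left(-1 \right)} + R\right) = \frac{18 \left(\left(- \frac{10}{3} - 1 + \frac{5}{3 \left(-1\right)}\right) + 4\right)}{25} = \frac{18 \left(\left(- \frac{10}{3} - 1 + \frac{5}{3} \left(-1\right)\right) + 4\right)}{25} = \frac{18 \left(\left(- \frac{10}{3} - 1 - \frac{5}{3}\right) + 4\right)}{25} = \frac{18 \left(-6 + 4\right)}{25} = \frac{18}{25} \left(-2\right) = - \frac{36}{25}$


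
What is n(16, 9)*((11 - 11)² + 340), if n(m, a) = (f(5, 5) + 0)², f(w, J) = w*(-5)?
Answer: 212500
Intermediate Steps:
f(w, J) = -5*w
n(m, a) = 625 (n(m, a) = (-5*5 + 0)² = (-25 + 0)² = (-25)² = 625)
n(16, 9)*((11 - 11)² + 340) = 625*((11 - 11)² + 340) = 625*(0² + 340) = 625*(0 + 340) = 625*340 = 212500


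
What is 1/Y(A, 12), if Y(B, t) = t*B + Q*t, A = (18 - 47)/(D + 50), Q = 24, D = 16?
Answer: 11/3110 ≈ 0.0035370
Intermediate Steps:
A = -29/66 (A = (18 - 47)/(16 + 50) = -29/66 ≈ -0.43939)
Y(B, t) = 24*t + B*t (Y(B, t) = t*B + 24*t = B*t + 24*t = 24*t + B*t)
1/Y(A, 12) = 1/(12*(24 - 29/66)) = 1/(12*(1555/66)) = 1/(3110/11) = 11/3110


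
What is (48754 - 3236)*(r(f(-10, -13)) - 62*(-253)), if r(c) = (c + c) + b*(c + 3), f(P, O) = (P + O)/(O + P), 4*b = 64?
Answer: 716999536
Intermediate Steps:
b = 16 (b = (1/4)*64 = 16)
f(P, O) = 1 (f(P, O) = (O + P)/(O + P) = 1)
r(c) = 48 + 18*c (r(c) = (c + c) + 16*(c + 3) = 2*c + 16*(3 + c) = 2*c + (48 + 16*c) = 48 + 18*c)
(48754 - 3236)*(r(f(-10, -13)) - 62*(-253)) = (48754 - 3236)*((48 + 18*1) - 62*(-253)) = 45518*((48 + 18) + 15686) = 45518*(66 + 15686) = 45518*15752 = 716999536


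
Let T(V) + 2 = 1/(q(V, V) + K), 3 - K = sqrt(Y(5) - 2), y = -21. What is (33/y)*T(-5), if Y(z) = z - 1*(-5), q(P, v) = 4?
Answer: 825/287 - 22*sqrt(2)/287 ≈ 2.7662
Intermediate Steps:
Y(z) = 5 + z (Y(z) = z + 5 = 5 + z)
K = 3 - 2*sqrt(2) (K = 3 - sqrt((5 + 5) - 2) = 3 - sqrt(10 - 2) = 3 - sqrt(8) = 3 - 2*sqrt(2) ≈ 0.17157)
T(V) = -2 + 1/(7 - 2*sqrt(2)) (T(V) = -2 + 1/(4 + (3 - 2*sqrt(2))) = -2 + 1/(7 - 2*sqrt(2)))
(33/y)*T(-5) = (33/(-21))*(-75/41 + 2*sqrt(2)/41) = (33*(-1/21))*(-75/41 + 2*sqrt(2)/41) = -11*(-75/41 + 2*sqrt(2)/41)/7 = 825/287 - 22*sqrt(2)/287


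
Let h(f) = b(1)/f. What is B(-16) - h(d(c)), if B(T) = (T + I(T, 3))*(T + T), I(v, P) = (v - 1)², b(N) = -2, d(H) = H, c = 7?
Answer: -61150/7 ≈ -8735.7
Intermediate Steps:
h(f) = -2/f
I(v, P) = (-1 + v)²
B(T) = 2*T*(T + (-1 + T)²) (B(T) = (T + (-1 + T)²)*(T + T) = (T + (-1 + T)²)*(2*T) = 2*T*(T + (-1 + T)²))
B(-16) - h(d(c)) = 2*(-16)*(-16 + (-1 - 16)²) - (-2)/7 = 2*(-16)*(-16 + (-17)²) - (-2)/7 = 2*(-16)*(-16 + 289) - 1*(-2/7) = 2*(-16)*273 + 2/7 = -8736 + 2/7 = -61150/7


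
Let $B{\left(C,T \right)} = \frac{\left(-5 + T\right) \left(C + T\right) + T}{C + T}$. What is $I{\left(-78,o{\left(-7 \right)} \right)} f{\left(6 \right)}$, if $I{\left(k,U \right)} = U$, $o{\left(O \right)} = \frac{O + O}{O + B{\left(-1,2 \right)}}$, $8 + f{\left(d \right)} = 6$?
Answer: $- \frac{7}{2} \approx -3.5$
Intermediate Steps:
$f{\left(d \right)} = -2$ ($f{\left(d \right)} = -8 + 6 = -2$)
$B{\left(C,T \right)} = \frac{T + \left(-5 + T\right) \left(C + T\right)}{C + T}$
$o{\left(O \right)} = \frac{2 O}{-1 + O}$ ($o{\left(O \right)} = \frac{O + O}{O + \frac{2^{2} - -5 - 8 - 2}{-1 + 2}} = \frac{2 O}{O + \frac{4 + 5 - 8 - 2}{1}} = \frac{2 O}{O + 1 \left(-1\right)} = \frac{2 O}{O - 1} = \frac{2 O}{-1 + O}$)
$I{\left(-78,o{\left(-7 \right)} \right)} f{\left(6 \right)} = 2 \left(-7\right) \frac{1}{-1 - 7} \left(-2\right) = 2 \left(-7\right) \frac{1}{-8} \left(-2\right) = 2 \left(-7\right) \left(- \frac{1}{8}\right) \left(-2\right) = \frac{7}{4} \left(-2\right) = - \frac{7}{2}$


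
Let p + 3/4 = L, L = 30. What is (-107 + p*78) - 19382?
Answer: -34415/2 ≈ -17208.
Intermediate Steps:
p = 117/4 (p = -¾ + 30 = 117/4 ≈ 29.250)
(-107 + p*78) - 19382 = (-107 + (117/4)*78) - 19382 = (-107 + 4563/2) - 19382 = 4349/2 - 19382 = -34415/2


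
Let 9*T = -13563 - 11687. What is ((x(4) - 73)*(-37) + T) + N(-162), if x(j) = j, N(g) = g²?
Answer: 233923/9 ≈ 25991.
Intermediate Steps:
T = -25250/9 (T = (-13563 - 11687)/9 = (⅑)*(-25250) = -25250/9 ≈ -2805.6)
((x(4) - 73)*(-37) + T) + N(-162) = ((4 - 73)*(-37) - 25250/9) + (-162)² = (-69*(-37) - 25250/9) + 26244 = (2553 - 25250/9) + 26244 = -2273/9 + 26244 = 233923/9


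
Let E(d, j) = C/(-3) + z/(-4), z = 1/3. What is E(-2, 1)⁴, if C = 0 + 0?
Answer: 1/20736 ≈ 4.8225e-5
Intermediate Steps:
C = 0
z = ⅓ ≈ 0.33333
E(d, j) = -1/12 (E(d, j) = 0/(-3) + (⅓)/(-4) = 0*(-⅓) + (⅓)*(-¼) = 0 - 1/12 = -1/12)
E(-2, 1)⁴ = (-1/12)⁴ = 1/20736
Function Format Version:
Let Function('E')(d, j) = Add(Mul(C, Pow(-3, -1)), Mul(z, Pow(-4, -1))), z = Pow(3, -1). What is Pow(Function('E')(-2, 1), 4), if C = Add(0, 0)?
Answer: Rational(1, 20736) ≈ 4.8225e-5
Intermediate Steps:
C = 0
z = Rational(1, 3) ≈ 0.33333
Function('E')(d, j) = Rational(-1, 12) (Function('E')(d, j) = Add(Mul(0, Pow(-3, -1)), Mul(Rational(1, 3), Pow(-4, -1))) = Add(Mul(0, Rational(-1, 3)), Mul(Rational(1, 3), Rational(-1, 4))) = Add(0, Rational(-1, 12)) = Rational(-1, 12))
Pow(Function('E')(-2, 1), 4) = Pow(Rational(-1, 12), 4) = Rational(1, 20736)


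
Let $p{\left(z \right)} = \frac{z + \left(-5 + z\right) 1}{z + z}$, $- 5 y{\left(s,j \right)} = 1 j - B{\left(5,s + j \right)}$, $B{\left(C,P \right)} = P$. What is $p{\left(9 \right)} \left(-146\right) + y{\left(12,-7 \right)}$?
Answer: $- \frac{4637}{45} \approx -103.04$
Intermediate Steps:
$y{\left(s,j \right)} = \frac{s}{5}$ ($y{\left(s,j \right)} = - \frac{1 j - \left(s + j\right)}{5} = - \frac{j - \left(j + s\right)}{5} = - \frac{\left(-1\right) s}{5} = \frac{s}{5}$)
$p{\left(z \right)} = \frac{-5 + 2 z}{2 z}$ ($p{\left(z \right)} = \frac{z + \left(-5 + z\right)}{2 z} = \left(-5 + 2 z\right) \frac{1}{2 z} = \frac{-5 + 2 z}{2 z}$)
$p{\left(9 \right)} \left(-146\right) + y{\left(12,-7 \right)} = \frac{- \frac{5}{2} + 9}{9} \left(-146\right) + \frac{1}{5} \cdot 12 = \frac{1}{9} \cdot \frac{13}{2} \left(-146\right) + \frac{12}{5} = \frac{13}{18} \left(-146\right) + \frac{12}{5} = - \frac{949}{9} + \frac{12}{5} = - \frac{4637}{45}$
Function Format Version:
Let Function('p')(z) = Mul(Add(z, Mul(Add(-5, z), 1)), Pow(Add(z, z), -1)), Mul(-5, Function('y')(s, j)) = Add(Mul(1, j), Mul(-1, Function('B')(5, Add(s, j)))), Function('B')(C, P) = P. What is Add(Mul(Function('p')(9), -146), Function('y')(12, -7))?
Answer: Rational(-4637, 45) ≈ -103.04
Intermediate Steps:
Function('y')(s, j) = Mul(Rational(1, 5), s) (Function('y')(s, j) = Mul(Rational(-1, 5), Add(Mul(1, j), Mul(-1, Add(s, j)))) = Mul(Rational(-1, 5), Add(j, Mul(-1, Add(j, s)))) = Mul(Rational(-1, 5), Add(j, Add(Mul(-1, j), Mul(-1, s)))) = Mul(Rational(-1, 5), Mul(-1, s)) = Mul(Rational(1, 5), s))
Function('p')(z) = Mul(Rational(1, 2), Pow(z, -1), Add(-5, Mul(2, z))) (Function('p')(z) = Mul(Add(z, Add(-5, z)), Pow(Mul(2, z), -1)) = Mul(Add(-5, Mul(2, z)), Mul(Rational(1, 2), Pow(z, -1))) = Mul(Rational(1, 2), Pow(z, -1), Add(-5, Mul(2, z))))
Add(Mul(Function('p')(9), -146), Function('y')(12, -7)) = Add(Mul(Mul(Pow(9, -1), Add(Rational(-5, 2), 9)), -146), Mul(Rational(1, 5), 12)) = Add(Mul(Mul(Rational(1, 9), Rational(13, 2)), -146), Rational(12, 5)) = Add(Mul(Rational(13, 18), -146), Rational(12, 5)) = Add(Rational(-949, 9), Rational(12, 5)) = Rational(-4637, 45)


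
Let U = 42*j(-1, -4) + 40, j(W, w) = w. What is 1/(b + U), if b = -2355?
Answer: -1/2483 ≈ -0.00040274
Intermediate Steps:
U = -128 (U = 42*(-4) + 40 = -168 + 40 = -128)
1/(b + U) = 1/(-2355 - 128) = 1/(-2483) = -1/2483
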